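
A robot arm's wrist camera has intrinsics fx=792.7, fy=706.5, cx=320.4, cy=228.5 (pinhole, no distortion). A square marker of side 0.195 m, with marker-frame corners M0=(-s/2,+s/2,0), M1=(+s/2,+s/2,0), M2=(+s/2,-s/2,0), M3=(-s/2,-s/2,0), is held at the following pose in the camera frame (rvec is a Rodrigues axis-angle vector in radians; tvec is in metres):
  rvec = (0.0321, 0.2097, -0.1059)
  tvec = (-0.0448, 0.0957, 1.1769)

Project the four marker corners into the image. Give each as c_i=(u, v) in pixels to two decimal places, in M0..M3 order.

c0=(235.09, 347.79) c1=(361.85, 339.92) c2=(347.50, 221.70) c3=(220.80, 233.64)

Intrinsics K: fx=792.7, fy=706.5, cx=320.4, cy=228.5
Marker side s = 0.195 m; corners in marker frame (Z=0):
  M0 = (-0.0975, +0.0975, 0)
  M1 = (+0.0975, +0.0975, 0)
  M2 = (+0.0975, -0.0975, 0)
  M3 = (-0.0975, -0.0975, 0)
rvec = (0.0321, 0.2097, -0.1059), |rvec| = θ = 0.23711 rad = 13.585°
Rodrigues: sinθ=0.23489, 1−cosθ=0.02798; R = I + sinθ·[k]× + (1−cosθ)·[k]×²:
    [+0.97253 +0.10826 +0.20605]
    [-0.10156 +0.99391 -0.04285]
    [-0.20943 +0.02075 +0.97760]
t = (-0.0448, 0.0957, 1.1769) m
M0: Pc = R·M0+t = (-0.12907, +0.20251, +1.19934); u = 792.7·(-0.12907)/1.19934 + 320.4 = 235.0939, v = 706.5·(+0.20251)/1.19934 + 228.5 = 347.7919
M1: Pc = R·M1+t = (+0.06058, +0.18270, +1.15850); u = 792.7·(+0.06058)/1.15850 + 320.4 = 361.8499, v = 706.5·(+0.18270)/1.15850 + 228.5 = 339.9198
M2: Pc = R·M2+t = (+0.03947, -0.01111, +1.15446); u = 792.7·(+0.03947)/1.15446 + 320.4 = 347.4995, v = 706.5·(-0.01111)/1.15446 + 228.5 = 221.7022
M3: Pc = R·M3+t = (-0.15018, +0.00870, +1.19530); u = 792.7·(-0.15018)/1.19530 + 320.4 = 220.8049, v = 706.5·(+0.00870)/1.19530 + 228.5 = 233.6401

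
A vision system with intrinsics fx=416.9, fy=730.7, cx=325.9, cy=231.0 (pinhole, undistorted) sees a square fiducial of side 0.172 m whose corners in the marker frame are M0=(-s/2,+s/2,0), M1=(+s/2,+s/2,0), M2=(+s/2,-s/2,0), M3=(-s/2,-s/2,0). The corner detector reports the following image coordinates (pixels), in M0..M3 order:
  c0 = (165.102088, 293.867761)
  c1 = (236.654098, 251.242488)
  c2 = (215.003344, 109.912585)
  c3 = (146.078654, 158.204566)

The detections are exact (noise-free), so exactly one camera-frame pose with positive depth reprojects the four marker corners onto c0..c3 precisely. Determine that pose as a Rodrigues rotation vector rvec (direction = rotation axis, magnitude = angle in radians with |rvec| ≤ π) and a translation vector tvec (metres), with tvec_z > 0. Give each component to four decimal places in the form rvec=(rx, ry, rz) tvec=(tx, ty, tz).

Intrinsics K: fx=416.9, fy=730.7, cx=325.9, cy=231.0
Marker side s = 0.172 m; corners in marker frame (Z=0):
  M0 = (-0.0860, +0.0860, 0)
  M1 = (+0.0860, +0.0860, 0)
  M2 = (+0.0860, -0.0860, 0)
  M3 = (-0.0860, -0.0860, 0)
Detected image corners:
  c0 = (165.102088, 293.867761) px
  c1 = (236.654098, 251.242488) px
  c2 = (215.003344, 109.912585) px
  c3 = (146.078654, 158.204566) px
Planar DLT: solve 8×8 A·h = b for H (H[2,2]=1):
  H  [+354.41239 +92.17390 +189.73788]
  H  [-321.90535 +777.22340 +203.05076]
  H  [-0.28242 -0.13570 +1.00000]
B = K⁻¹H; ‖b₁‖=1.161875, ‖b₂‖=1.161875; λ = 2/(‖b₁‖+‖b₂‖) = 0.860678, sign → tz>0 ⇒ λ=+0.860678
r₁ = λ·B[:,0] = (+0.92169,-0.30232,-0.24308); r₂ = λ·B[:,1] = (+0.28159,+0.95240,-0.11680)
r₃ = r₁×r₂ = (+0.26682,+0.03920,+0.96295); SVD([r₁ r₂ r₃]) → R = UVᵀ:
  R  [+0.92169 +0.28159 +0.26682]
  R  [-0.30232 +0.95240 +0.03920]
  R  [-0.24308 -0.11680 +0.96295]
t = (-0.28110, -0.03292, +0.86068) m
tr R = 2.837042; θ = arccos((tr R − 1)/2) = 0.406473 rad = 23.289°
axis k = ((R−Rᵀ)₃₂, (R−Rᵀ)₁₃, (R−Rᵀ)₂₁) / (2 sinθ) = (-0.197277, +0.644824, -0.738433)
rvec = θ·k = (-0.080188, +0.262104, -0.300154)

rvec=(-0.0802, 0.2621, -0.3002) tvec=(-0.2811, -0.0329, 0.8607)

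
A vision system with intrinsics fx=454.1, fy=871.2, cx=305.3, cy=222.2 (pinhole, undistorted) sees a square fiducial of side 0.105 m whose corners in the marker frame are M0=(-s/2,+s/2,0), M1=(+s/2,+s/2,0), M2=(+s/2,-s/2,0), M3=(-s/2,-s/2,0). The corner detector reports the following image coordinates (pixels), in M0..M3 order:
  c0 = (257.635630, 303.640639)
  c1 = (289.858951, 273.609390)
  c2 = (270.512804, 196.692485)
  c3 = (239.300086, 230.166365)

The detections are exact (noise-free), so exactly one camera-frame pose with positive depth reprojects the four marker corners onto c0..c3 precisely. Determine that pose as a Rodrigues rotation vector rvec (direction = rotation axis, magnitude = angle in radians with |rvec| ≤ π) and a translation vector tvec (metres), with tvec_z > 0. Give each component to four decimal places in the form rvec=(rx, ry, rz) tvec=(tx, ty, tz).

rvec=(0.0794, 0.5172, -0.4516) tvec=(-0.0998, 0.0366, 1.0958)

Intrinsics K: fx=454.1, fy=871.2, cx=305.3, cy=222.2
Marker side s = 0.105 m; corners in marker frame (Z=0):
  M0 = (-0.0525, +0.0525, 0)
  M1 = (+0.0525, +0.0525, 0)
  M2 = (+0.0525, -0.0525, 0)
  M3 = (-0.0525, -0.0525, 0)
Detected image corners:
  c0 = (257.635630, 303.640639) px
  c1 = (289.858951, 273.609390) px
  c2 = (270.512804, 196.692485) px
  c3 = (239.300086, 230.166365) px
Planar DLT: solve 8×8 A·h = b for H (H[2,2]=1):
  H  [+182.84882 +169.93016 +263.93377]
  H  [-415.65604 +706.84036 +251.33301]
  H  [-0.45103 -0.03553 +1.00000]
B = K⁻¹H; ‖b₁‖=0.912585, ‖b₂‖=0.912585; λ = 2/(‖b₁‖+‖b₂‖) = 1.095788, sign → tz>0 ⇒ λ=+1.095788
r₁ = λ·B[:,0] = (+0.77351,-0.39676,-0.49423); r₂ = λ·B[:,1] = (+0.43624,+0.89899,-0.03894)
r₃ = r₁×r₂ = (+0.45976,-0.18548,+0.86846); SVD([r₁ r₂ r₃]) → R = UVᵀ:
  R  [+0.77351 +0.43624 +0.45976]
  R  [-0.39676 +0.89899 -0.18548]
  R  [-0.49423 -0.03894 +0.86846]
t = (-0.09982, +0.03664, +1.09579) m
tr R = 2.540960; θ = arccos((tr R − 1)/2) = 0.691202 rad = 39.603°
axis k = ((R−Rᵀ)₃₂, (R−Rᵀ)₁₃, (R−Rᵀ)₂₁) / (2 sinθ) = (+0.114944, +0.748267, -0.653364)
rvec = θ·k = (+0.079450, +0.517204, -0.451607)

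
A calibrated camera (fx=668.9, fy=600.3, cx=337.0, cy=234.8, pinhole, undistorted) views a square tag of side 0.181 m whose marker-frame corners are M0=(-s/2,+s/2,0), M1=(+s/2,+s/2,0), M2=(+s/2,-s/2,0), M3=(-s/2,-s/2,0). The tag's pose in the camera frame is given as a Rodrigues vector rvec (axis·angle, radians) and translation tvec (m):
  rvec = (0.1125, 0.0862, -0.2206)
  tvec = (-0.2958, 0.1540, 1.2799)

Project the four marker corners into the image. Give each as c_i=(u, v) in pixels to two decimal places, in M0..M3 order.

c0=(149.61, 355.53) c1=(238.96, 339.10) c2=(216.14, 257.14) c3=(125.83, 274.94)

Intrinsics K: fx=668.9, fy=600.3, cx=337.0, cy=234.8
Marker side s = 0.181 m; corners in marker frame (Z=0):
  M0 = (-0.0905, +0.0905, 0)
  M1 = (+0.0905, +0.0905, 0)
  M2 = (+0.0905, -0.0905, 0)
  M3 = (-0.0905, -0.0905, 0)
rvec = (0.1125, 0.0862, -0.2206), |rvec| = θ = 0.26220 rad = 15.023°
Rodrigues: sinθ=0.25921, 1−cosθ=0.03418; R = I + sinθ·[k]× + (1−cosθ)·[k]×²:
    [+0.97211 +0.22290 +0.07288]
    [-0.21326 +0.96951 -0.12067]
    [-0.09755 +0.10176 +0.99001]
t = (-0.2958, 0.1540, 1.2799) m
M0: Pc = R·M0+t = (-0.36360, +0.26104, +1.29794); u = 668.9·(-0.36360)/1.29794 + 337.0 = 149.6148, v = 600.3·(+0.26104)/1.29794 + 234.8 = 355.5323
M1: Pc = R·M1+t = (-0.18765, +0.22244, +1.28028); u = 668.9·(-0.18765)/1.28028 + 337.0 = 238.9591, v = 600.3·(+0.22244)/1.28028 + 234.8 = 339.0985
M2: Pc = R·M2+t = (-0.22800, +0.04696, +1.26186); u = 668.9·(-0.22800)/1.26186 + 337.0 = 216.1415, v = 600.3·(+0.04696)/1.26186 + 234.8 = 257.1395
M3: Pc = R·M3+t = (-0.40395, +0.08556, +1.27952); u = 668.9·(-0.40395)/1.27952 + 337.0 = 125.8258, v = 600.3·(+0.08556)/1.27952 + 234.8 = 274.9409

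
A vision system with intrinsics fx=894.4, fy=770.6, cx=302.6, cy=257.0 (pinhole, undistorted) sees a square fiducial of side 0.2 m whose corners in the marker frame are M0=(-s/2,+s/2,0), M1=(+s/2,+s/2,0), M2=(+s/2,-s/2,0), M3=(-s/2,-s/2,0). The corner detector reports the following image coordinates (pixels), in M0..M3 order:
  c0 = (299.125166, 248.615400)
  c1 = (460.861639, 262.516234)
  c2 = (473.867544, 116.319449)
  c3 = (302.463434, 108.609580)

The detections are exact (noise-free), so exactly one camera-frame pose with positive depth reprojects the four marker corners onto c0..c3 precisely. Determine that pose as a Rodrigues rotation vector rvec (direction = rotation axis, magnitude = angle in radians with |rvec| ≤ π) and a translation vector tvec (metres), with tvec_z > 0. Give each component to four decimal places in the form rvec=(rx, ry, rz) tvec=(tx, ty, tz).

Intrinsics K: fx=894.4, fy=770.6, cx=302.6, cy=257.0
Marker side s = 0.2 m; corners in marker frame (Z=0):
  M0 = (-0.1000, +0.1000, 0)
  M1 = (+0.1000, +0.1000, 0)
  M2 = (+0.1000, -0.1000, 0)
  M3 = (-0.1000, -0.1000, 0)
Detected image corners:
  c0 = (299.125166, 248.615400) px
  c1 = (460.861639, 262.516234) px
  c2 = (473.867544, 116.319449) px
  c3 = (302.463434, 108.609580) px
Planar DLT: solve 8×8 A·h = b for H (H[2,2]=1):
  H  [+741.01807 +66.69949 +381.98888]
  H  [+10.78241 +766.39704 +185.88000]
  H  [-0.23735 +0.27855 +1.00000]
B = K⁻¹H; ‖b₁‖=0.943899, ‖b₂‖=0.943899; λ = 2/(‖b₁‖+‖b₂‖) = 1.059435, sign → tz>0 ⇒ λ=+1.059435
r₁ = λ·B[:,0] = (+0.96283,+0.09869,-0.25145); r₂ = λ·B[:,1] = (-0.02084,+0.95524,+0.29511)
r₃ = r₁×r₂ = (+0.26932,-0.27890,+0.92178); SVD([r₁ r₂ r₃]) → R = UVᵀ:
  R  [+0.96283 -0.02084 +0.26932]
  R  [+0.09869 +0.95524 -0.27890]
  R  [-0.25145 +0.29511 +0.92178]
t = (+0.09404, -0.09778, +1.05944) m
tr R = 2.839844; θ = arccos((tr R − 1)/2) = 0.402915 rad = 23.085°
axis k = ((R−Rᵀ)₃₂, (R−Rᵀ)₁₃, (R−Rᵀ)₂₁) / (2 sinθ) = (+0.731961, +0.664081, +0.152411)
rvec = θ·k = (+0.294918, +0.267568, +0.061409)

rvec=(0.2949, 0.2676, 0.0614) tvec=(0.0940, -0.0978, 1.0594)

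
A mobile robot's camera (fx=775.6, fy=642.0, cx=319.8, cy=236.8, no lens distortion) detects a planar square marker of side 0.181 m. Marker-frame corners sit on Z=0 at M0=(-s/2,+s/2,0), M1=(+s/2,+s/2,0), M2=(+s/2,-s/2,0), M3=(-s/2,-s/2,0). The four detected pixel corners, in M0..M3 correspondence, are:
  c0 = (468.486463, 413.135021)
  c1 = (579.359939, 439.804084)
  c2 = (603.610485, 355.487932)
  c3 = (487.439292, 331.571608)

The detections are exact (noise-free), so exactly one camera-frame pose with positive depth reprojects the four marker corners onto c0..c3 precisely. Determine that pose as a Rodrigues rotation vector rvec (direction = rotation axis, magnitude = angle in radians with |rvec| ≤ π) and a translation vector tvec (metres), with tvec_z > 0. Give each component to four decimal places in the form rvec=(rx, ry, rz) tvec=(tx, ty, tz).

Intrinsics K: fx=775.6, fy=642.0, cx=319.8, cy=236.8
Marker side s = 0.181 m; corners in marker frame (Z=0):
  M0 = (-0.0905, +0.0905, 0)
  M1 = (+0.0905, +0.0905, 0)
  M2 = (+0.0905, -0.0905, 0)
  M3 = (-0.0905, -0.0905, 0)
Detected image corners:
  c0 = (468.486463, 413.135021) px
  c1 = (579.359939, 439.804084) px
  c2 = (603.610485, 355.487932) px
  c3 = (487.439292, 331.571608) px
Planar DLT: solve 8×8 A·h = b for H (H[2,2]=1):
  H  [+494.50568 -6.34776 +533.24607]
  H  [+44.54852 +539.18293 +385.50705]
  H  [-0.24762 +0.21071 +1.00000]
B = K⁻¹H; ‖b₁‖=0.796415, ‖b₂‖=0.796415; λ = 2/(‖b₁‖+‖b₂‖) = 1.255627, sign → tz>0 ⇒ λ=+1.255627
r₁ = λ·B[:,0] = (+0.92876,+0.20181,-0.31092); r₂ = λ·B[:,1] = (-0.11937,+0.95695,+0.26457)
r₃ = r₁×r₂ = (+0.35093,-0.20861,+0.91287); SVD([r₁ r₂ r₃]) → R = UVᵀ:
  R  [+0.92876 -0.11937 +0.35093]
  R  [+0.20181 +0.95695 -0.20861]
  R  [-0.31092 +0.26457 +0.91287]
t = (+0.34555, +0.29084, +1.25563) m
tr R = 2.798581; θ = arccos((tr R − 1)/2) = 0.452652 rad = 25.935°
axis k = ((R−Rᵀ)₃₂, (R−Rᵀ)₁₃, (R−Rᵀ)₂₁) / (2 sinθ) = (+0.540961, +0.756662, +0.367184)
rvec = θ·k = (+0.244867, +0.342504, +0.166207)

rvec=(0.2449, 0.3425, 0.1662) tvec=(0.3456, 0.2908, 1.2556)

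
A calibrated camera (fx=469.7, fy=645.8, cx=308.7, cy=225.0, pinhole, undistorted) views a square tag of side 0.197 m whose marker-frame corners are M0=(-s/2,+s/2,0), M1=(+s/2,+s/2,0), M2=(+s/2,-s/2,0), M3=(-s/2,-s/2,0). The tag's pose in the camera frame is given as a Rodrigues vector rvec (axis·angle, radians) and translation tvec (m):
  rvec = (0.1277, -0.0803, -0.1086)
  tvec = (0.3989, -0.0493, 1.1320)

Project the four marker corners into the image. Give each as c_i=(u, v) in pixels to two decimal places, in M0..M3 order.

c0=(437.27, 258.47) c1=(515.25, 245.56) c2=(511.54, 134.65) c3=(431.70, 146.43)

Intrinsics K: fx=469.7, fy=645.8, cx=308.7, cy=225.0
Marker side s = 0.197 m; corners in marker frame (Z=0):
  M0 = (-0.0985, +0.0985, 0)
  M1 = (+0.0985, +0.0985, 0)
  M2 = (+0.0985, -0.0985, 0)
  M3 = (-0.0985, -0.0985, 0)
rvec = (0.1277, -0.0803, -0.1086), |rvec| = θ = 0.18587 rad = 10.650°
Rodrigues: sinθ=0.18481, 1−cosθ=0.01722; R = I + sinθ·[k]× + (1−cosθ)·[k]×²:
    [+0.99091 +0.10286 -0.08675]
    [-0.11309 +0.98599 -0.12262]
    [+0.07292 +0.13131 +0.98866]
t = (0.3989, -0.0493, 1.1320) m
M0: Pc = R·M0+t = (+0.31143, +0.05896, +1.13775); u = 469.7·(+0.31143)/1.13775 + 308.7 = 437.2673, v = 645.8·(+0.05896)/1.13775 + 225.0 = 258.4659
M1: Pc = R·M1+t = (+0.50664, +0.03668, +1.15212); u = 469.7·(+0.50664)/1.15212 + 308.7 = 515.2475, v = 645.8·(+0.03668)/1.15212 + 225.0 = 245.5608
M2: Pc = R·M2+t = (+0.48637, -0.15756, +1.12625); u = 469.7·(+0.48637)/1.12625 + 308.7 = 511.5406, v = 645.8·(-0.15756)/1.12625 + 225.0 = 134.6543
M3: Pc = R·M3+t = (+0.29116, -0.13528, +1.11188); u = 469.7·(+0.29116)/1.11188 + 308.7 = 431.6983, v = 645.8·(-0.13528)/1.11188 + 225.0 = 146.4266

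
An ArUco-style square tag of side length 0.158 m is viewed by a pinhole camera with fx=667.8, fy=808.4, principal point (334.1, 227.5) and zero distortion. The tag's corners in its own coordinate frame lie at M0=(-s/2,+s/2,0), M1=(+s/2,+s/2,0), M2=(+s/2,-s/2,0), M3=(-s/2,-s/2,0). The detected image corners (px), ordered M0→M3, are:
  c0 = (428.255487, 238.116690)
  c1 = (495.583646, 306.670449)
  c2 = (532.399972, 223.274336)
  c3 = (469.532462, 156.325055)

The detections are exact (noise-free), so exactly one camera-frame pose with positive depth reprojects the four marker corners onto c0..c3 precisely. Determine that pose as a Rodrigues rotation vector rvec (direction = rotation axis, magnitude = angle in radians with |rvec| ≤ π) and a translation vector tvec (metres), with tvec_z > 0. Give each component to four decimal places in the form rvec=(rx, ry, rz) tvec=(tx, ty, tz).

rvec=(-0.3366, -0.3153, 0.6341) tvec=(0.2599, 0.0042, 1.1705)

Intrinsics K: fx=667.8, fy=808.4, cx=334.1, cy=227.5
Marker side s = 0.158 m; corners in marker frame (Z=0):
  M0 = (-0.0790, +0.0790, 0)
  M1 = (+0.0790, +0.0790, 0)
  M2 = (+0.0790, -0.0790, 0)
  M3 = (-0.0790, -0.0790, 0)
Detected image corners:
  c0 = (428.255487, 238.116690) px
  c1 = (495.583646, 306.670449) px
  c2 = (532.399972, 223.274336) px
  c3 = (469.532462, 156.325055) px
Planar DLT: solve 8×8 A·h = b for H (H[2,2]=1):
  H  [+486.75176 -410.69353 +482.36865]
  H  [+464.72862 +444.21357 +230.40465]
  H  [+0.15603 -0.34010 +1.00000]
B = K⁻¹H; ‖b₁‖=0.854309, ‖b₂‖=0.854309; λ = 2/(‖b₁‖+‖b₂‖) = 1.170536, sign → tz>0 ⇒ λ=+1.170536
r₁ = λ·B[:,0] = (+0.76182,+0.62151,+0.18264); r₂ = λ·B[:,1] = (-0.52071,+0.75524,-0.39809)
r₃ = r₁×r₂ = (-0.38536,+0.20817,+0.89898); SVD([r₁ r₂ r₃]) → R = UVᵀ:
  R  [+0.76182 -0.52071 -0.38536]
  R  [+0.62151 +0.75524 +0.20817]
  R  [+0.18264 -0.39809 +0.89898]
t = (+0.25989, +0.00421, +1.17054) m
tr R = 2.416034; θ = arccos((tr R − 1)/2) = 0.784110 rad = 44.926°
axis k = ((R−Rᵀ)₃₂, (R−Rᵀ)₁₃, (R−Rᵀ)₂₁) / (2 sinθ) = (-0.429250, -0.402152, +0.808714)
rvec = θ·k = (-0.336579, -0.315331, +0.634121)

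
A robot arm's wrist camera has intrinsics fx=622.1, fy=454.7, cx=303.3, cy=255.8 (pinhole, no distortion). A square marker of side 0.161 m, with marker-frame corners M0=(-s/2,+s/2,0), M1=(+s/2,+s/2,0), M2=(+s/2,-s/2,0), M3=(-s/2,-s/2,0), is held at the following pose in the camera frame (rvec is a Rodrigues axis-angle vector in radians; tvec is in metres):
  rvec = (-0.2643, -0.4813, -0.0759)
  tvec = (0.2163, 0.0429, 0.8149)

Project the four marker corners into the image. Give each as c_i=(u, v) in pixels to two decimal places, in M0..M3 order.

Intrinsics K: fx=622.1, fy=454.7, cx=303.3, cy=255.8
Marker side s = 0.161 m; corners in marker frame (Z=0):
  M0 = (-0.0805, +0.0805, 0)
  M1 = (+0.0805, +0.0805, 0)
  M2 = (+0.0805, -0.0805, 0)
  M3 = (-0.0805, -0.0805, 0)
rvec = (-0.2643, -0.4813, -0.0759), |rvec| = θ = 0.55431 rad = 31.760°
Rodrigues: sinθ=0.52636, 1−cosθ=0.14974; R = I + sinθ·[k]× + (1−cosθ)·[k]×²:
    [+0.88430 +0.13406 -0.44725]
    [-0.01008 +0.96315 +0.26877]
    [+0.46680 -0.23317 +0.85307]
t = (0.2163, 0.0429, 0.8149) m
M0: Pc = R·M0+t = (+0.15591, +0.12125, +0.75855); u = 622.1·(+0.15591)/0.75855 + 303.3 = 431.1606, v = 454.7·(+0.12125)/0.75855 + 255.8 = 328.4781
M1: Pc = R·M1+t = (+0.29828, +0.11962, +0.83371); u = 622.1·(+0.29828)/0.83371 + 303.3 = 525.8710, v = 454.7·(+0.11962)/0.83371 + 255.8 = 321.0413
M2: Pc = R·M2+t = (+0.27669, -0.03545, +0.87125); u = 622.1·(+0.27669)/0.87125 + 303.3 = 500.8689, v = 454.7·(-0.03545)/0.87125 + 255.8 = 237.3014
M3: Pc = R·M3+t = (+0.13432, -0.03382, +0.79609); u = 622.1·(+0.13432)/0.79609 + 303.3 = 408.2644, v = 454.7·(-0.03382)/0.79609 + 255.8 = 236.4820

c0=(431.16, 328.48) c1=(525.87, 321.04) c2=(500.87, 237.30) c3=(408.26, 236.48)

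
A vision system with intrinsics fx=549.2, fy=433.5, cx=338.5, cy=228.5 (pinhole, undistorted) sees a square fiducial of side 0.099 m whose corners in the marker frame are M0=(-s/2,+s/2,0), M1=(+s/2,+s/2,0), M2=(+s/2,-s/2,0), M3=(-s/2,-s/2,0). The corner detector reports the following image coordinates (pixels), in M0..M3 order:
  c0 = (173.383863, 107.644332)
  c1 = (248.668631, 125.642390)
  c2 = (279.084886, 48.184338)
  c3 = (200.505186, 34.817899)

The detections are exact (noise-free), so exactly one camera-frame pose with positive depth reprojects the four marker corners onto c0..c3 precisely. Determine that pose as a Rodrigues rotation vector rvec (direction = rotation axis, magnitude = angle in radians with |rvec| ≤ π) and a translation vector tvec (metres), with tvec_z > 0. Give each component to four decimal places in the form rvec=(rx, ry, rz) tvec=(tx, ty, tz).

Intrinsics K: fx=549.2, fy=433.5, cx=338.5, cy=228.5
Marker side s = 0.099 m; corners in marker frame (Z=0):
  M0 = (-0.0495, +0.0495, 0)
  M1 = (+0.0495, +0.0495, 0)
  M2 = (+0.0495, -0.0495, 0)
  M3 = (-0.0495, -0.0495, 0)
Detected image corners:
  c0 = (173.383863, 107.644332) px
  c1 = (248.668631, 125.642390) px
  c2 = (279.084886, 48.184338) px
  c3 = (200.505186, 34.817899) px
Planar DLT: solve 8×8 A·h = b for H (H[2,2]=1):
  H  [+627.88002 -248.27395 +224.01955]
  H  [+106.33189 +772.90124 +79.16024]
  H  [-0.66128 +0.18533 +1.00000]
B = K⁻¹H; ‖b₁‖=1.787480, ‖b₂‖=1.787480; λ = 2/(‖b₁‖+‖b₂‖) = 0.559447, sign → tz>0 ⇒ λ=+0.559447
r₁ = λ·B[:,0] = (+0.86762,+0.33223,-0.36995); r₂ = λ·B[:,1] = (-0.31681,+0.94280,+0.10368)
r₃ = r₁×r₂ = (+0.38324,+0.02725,+0.92325); SVD([r₁ r₂ r₃]) → R = UVᵀ:
  R  [+0.86762 -0.31681 +0.38324]
  R  [+0.33223 +0.94280 +0.02725]
  R  [-0.36995 +0.10368 +0.92325]
t = (-0.11662, -0.19273, +0.55945) m
tr R = 2.733668; θ = arccos((tr R − 1)/2) = 0.521979 rad = 29.907°
axis k = ((R−Rᵀ)₃₂, (R−Rᵀ)₁₃, (R−Rᵀ)₂₁) / (2 sinθ) = (+0.076648, +0.755313, +0.650866)
rvec = θ·k = (+0.040009, +0.394258, +0.339739)

rvec=(0.0400, 0.3943, 0.3397) tvec=(-0.1166, -0.1927, 0.5594)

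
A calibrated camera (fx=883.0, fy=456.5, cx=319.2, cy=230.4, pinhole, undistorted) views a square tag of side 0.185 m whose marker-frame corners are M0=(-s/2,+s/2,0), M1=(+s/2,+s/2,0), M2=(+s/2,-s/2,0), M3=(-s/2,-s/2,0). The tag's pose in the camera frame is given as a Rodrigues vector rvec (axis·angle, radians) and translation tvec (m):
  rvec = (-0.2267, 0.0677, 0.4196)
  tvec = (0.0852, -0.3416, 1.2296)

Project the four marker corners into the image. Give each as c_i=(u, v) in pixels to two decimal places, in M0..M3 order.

c0=(292.35, 119.72) c1=(415.92, 145.68) c2=(467.20, 87.66) c3=(346.50, 63.43)

Intrinsics K: fx=883.0, fy=456.5, cx=319.2, cy=230.4
Marker side s = 0.185 m; corners in marker frame (Z=0):
  M0 = (-0.0925, +0.0925, 0)
  M1 = (+0.0925, +0.0925, 0)
  M2 = (+0.0925, -0.0925, 0)
  M3 = (-0.0925, -0.0925, 0)
rvec = (-0.2267, 0.0677, 0.4196), |rvec| = θ = 0.48171 rad = 27.600°
Rodrigues: sinθ=0.46329, 1−cosθ=0.11379; R = I + sinθ·[k]× + (1−cosθ)·[k]×²:
    [+0.91141 -0.41109 +0.01846]
    [+0.39603 +0.88845 +0.23196]
    [-0.11176 -0.20410 +0.97255]
t = (0.0852, -0.3416, 1.2296) m
M0: Pc = R·M0+t = (-0.03713, -0.29605, +1.22106); u = 883.0·(-0.03713)/1.22106 + 319.2 = 292.3491, v = 456.5·(-0.29605)/1.22106 + 230.4 = 119.7195
M1: Pc = R·M1+t = (+0.13148, -0.22278, +1.20038); u = 883.0·(+0.13148)/1.20038 + 319.2 = 415.9164, v = 456.5·(-0.22278)/1.20038 + 230.4 = 145.6759
M2: Pc = R·M2+t = (+0.20753, -0.38715, +1.23814); u = 883.0·(+0.20753)/1.23814 + 319.2 = 467.2039, v = 456.5·(-0.38715)/1.23814 + 230.4 = 87.6591
M3: Pc = R·M3+t = (+0.03892, -0.46042, +1.25882); u = 883.0·(+0.03892)/1.25882 + 319.2 = 346.5006, v = 456.5·(-0.46042)/1.25882 + 230.4 = 63.4342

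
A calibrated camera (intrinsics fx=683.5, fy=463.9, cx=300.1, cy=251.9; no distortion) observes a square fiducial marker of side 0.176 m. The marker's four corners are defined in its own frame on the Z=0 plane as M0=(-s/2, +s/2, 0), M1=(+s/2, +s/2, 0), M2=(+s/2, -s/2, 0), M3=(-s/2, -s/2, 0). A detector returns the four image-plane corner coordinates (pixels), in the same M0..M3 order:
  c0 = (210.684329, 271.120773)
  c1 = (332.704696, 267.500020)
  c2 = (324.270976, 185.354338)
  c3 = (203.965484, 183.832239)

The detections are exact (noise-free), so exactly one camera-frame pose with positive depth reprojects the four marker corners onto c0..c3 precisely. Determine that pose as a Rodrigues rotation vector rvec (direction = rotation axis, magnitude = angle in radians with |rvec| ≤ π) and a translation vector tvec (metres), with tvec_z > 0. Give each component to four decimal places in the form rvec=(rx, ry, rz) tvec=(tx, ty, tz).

rvec=(-0.1072, -0.3318, -0.0482) tvec=(-0.0424, -0.0521, 0.9530)

Intrinsics K: fx=683.5, fy=463.9, cx=300.1, cy=251.9
Marker side s = 0.176 m; corners in marker frame (Z=0):
  M0 = (-0.0880, +0.0880, 0)
  M1 = (+0.0880, +0.0880, 0)
  M2 = (+0.0880, -0.0880, 0)
  M3 = (-0.0880, -0.0880, 0)
Detected image corners:
  c0 = (210.684329, 271.120773) px
  c1 = (332.704696, 267.500020) px
  c2 = (324.270976, 185.354338) px
  c3 = (203.965484, 183.832239) px
Planar DLT: solve 8×8 A·h = b for H (H[2,2]=1):
  H  [+780.45055 +15.89304 +269.70451]
  H  [+72.16303 +457.77753 +226.55611]
  H  [+0.34366 -0.10191 +1.00000]
B = K⁻¹H; ‖b₁‖=1.049314, ‖b₂‖=1.049314; λ = 2/(‖b₁‖+‖b₂‖) = 0.953004, sign → tz>0 ⇒ λ=+0.953004
r₁ = λ·B[:,0] = (+0.94438,-0.02959,+0.32751); r₂ = λ·B[:,1] = (+0.06480,+0.99316,-0.09712)
r₃ = r₁×r₂ = (-0.32239,+0.11294,+0.93984); SVD([r₁ r₂ r₃]) → R = UVᵀ:
  R  [+0.94438 +0.06480 -0.32239]
  R  [-0.02959 +0.99316 +0.11294]
  R  [+0.32751 -0.09712 +0.93984]
t = (-0.04238, -0.05206, +0.95300) m
tr R = 2.877390; θ = arccos((tr R − 1)/2) = 0.351971 rad = 20.166°
axis k = ((R−Rᵀ)₃₂, (R−Rᵀ)₁₃, (R−Rᵀ)₂₁) / (2 sinθ) = (-0.304650, -0.942575, -0.136900)
rvec = θ·k = (-0.107228, -0.331759, -0.048185)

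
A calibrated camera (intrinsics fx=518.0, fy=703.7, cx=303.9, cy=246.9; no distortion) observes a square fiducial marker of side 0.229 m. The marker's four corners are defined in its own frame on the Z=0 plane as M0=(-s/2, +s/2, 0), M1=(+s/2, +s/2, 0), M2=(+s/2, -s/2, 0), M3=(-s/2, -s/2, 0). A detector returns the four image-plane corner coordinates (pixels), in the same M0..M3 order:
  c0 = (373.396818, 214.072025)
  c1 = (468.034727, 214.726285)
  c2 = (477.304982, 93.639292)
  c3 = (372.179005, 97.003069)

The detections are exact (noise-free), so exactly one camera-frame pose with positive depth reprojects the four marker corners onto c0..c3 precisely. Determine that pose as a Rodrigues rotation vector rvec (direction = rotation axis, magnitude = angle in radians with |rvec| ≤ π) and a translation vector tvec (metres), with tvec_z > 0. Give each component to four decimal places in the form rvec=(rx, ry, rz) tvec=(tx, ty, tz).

rvec=(0.5928, 0.1732, -0.0389) tvec=(0.2777, -0.1542, 1.2201)

Intrinsics K: fx=518.0, fy=703.7, cx=303.9, cy=246.9
Marker side s = 0.229 m; corners in marker frame (Z=0):
  M0 = (-0.1145, +0.1145, 0)
  M1 = (+0.1145, +0.1145, 0)
  M2 = (+0.1145, -0.1145, 0)
  M3 = (-0.1145, -0.1145, 0)
Detected image corners:
  c0 = (373.396818, 214.072025) px
  c1 = (468.034727, 214.726285) px
  c2 = (477.304982, 93.639292) px
  c3 = (372.179005, 97.003069) px
Planar DLT: solve 8×8 A·h = b for H (H[2,2]=1):
  H  [+374.86750 +174.20426 +421.81139]
  H  [-27.48184 +589.96956 +157.95806]
  H  [-0.14220 +0.45280 +1.00000]
B = K⁻¹H; ‖b₁‖=0.819609, ‖b₂‖=0.819609; λ = 2/(‖b₁‖+‖b₂‖) = 1.220094, sign → tz>0 ⇒ λ=+1.220094
r₁ = λ·B[:,0] = (+0.98475,+0.01322,-0.17349); r₂ = λ·B[:,1] = (+0.08620,+0.82907,+0.55246)
r₃ = r₁×r₂ = (+0.15114,-0.55899,+0.81528); SVD([r₁ r₂ r₃]) → R = UVᵀ:
  R  [+0.98475 +0.08620 +0.15114]
  R  [+0.01322 +0.82907 -0.55899]
  R  [-0.17349 +0.55246 +0.81528]
t = (+0.27773, -0.15421, +1.22009) m
tr R = 2.629096; θ = arccos((tr R − 1)/2) = 0.618847 rad = 35.457°
axis k = ((R−Rᵀ)₃₂, (R−Rᵀ)₁₃, (R−Rᵀ)₂₁) / (2 sinθ) = (+0.957991, +0.279814, -0.062901)
rvec = θ·k = (+0.592850, +0.173162, -0.038926)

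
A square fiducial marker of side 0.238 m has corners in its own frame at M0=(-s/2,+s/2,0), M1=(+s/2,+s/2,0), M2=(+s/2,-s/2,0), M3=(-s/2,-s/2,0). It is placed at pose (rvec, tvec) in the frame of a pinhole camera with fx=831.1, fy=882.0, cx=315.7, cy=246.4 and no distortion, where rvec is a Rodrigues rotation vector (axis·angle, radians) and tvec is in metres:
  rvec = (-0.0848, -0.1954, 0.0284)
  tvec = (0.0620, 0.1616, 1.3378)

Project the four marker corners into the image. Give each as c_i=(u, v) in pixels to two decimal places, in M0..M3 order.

Intrinsics K: fx=831.1, fy=882.0, cx=315.7, cy=246.4
Marker side s = 0.238 m; corners in marker frame (Z=0):
  M0 = (-0.1190, +0.1190, 0)
  M1 = (+0.1190, +0.1190, 0)
  M2 = (+0.1190, -0.1190, 0)
  M3 = (-0.1190, -0.1190, 0)
rvec = (-0.0848, -0.1954, 0.0284), |rvec| = θ = 0.21489 rad = 12.312°
Rodrigues: sinθ=0.21324, 1−cosθ=0.02300; R = I + sinθ·[k]× + (1−cosθ)·[k]×²:
    [+0.98058 -0.01993 -0.19510]
    [+0.03644 +0.99602 +0.08138]
    [+0.19270 -0.08691 +0.97740]
t = (0.0620, 0.1616, 1.3378) m
M0: Pc = R·M0+t = (-0.05706, +0.27579, +1.30453); u = 831.1·(-0.05706)/1.30453 + 315.7 = 279.3472, v = 882.0·(+0.27579)/1.30453 + 246.4 = 432.8639
M1: Pc = R·M1+t = (+0.17632, +0.28446, +1.35039); u = 831.1·(+0.17632)/1.35039 + 315.7 = 424.2151, v = 882.0·(+0.28446)/1.35039 + 246.4 = 432.1948
M2: Pc = R·M2+t = (+0.18106, +0.04741, +1.37107); u = 831.1·(+0.18106)/1.37107 + 315.7 = 425.4530, v = 882.0·(+0.04741)/1.37107 + 246.4 = 276.8983
M3: Pc = R·M3+t = (-0.05232, +0.03874, +1.32521); u = 831.1·(-0.05232)/1.32521 + 315.7 = 282.8893, v = 882.0·(+0.03874)/1.32521 + 246.4 = 272.1824

c0=(279.35, 432.86) c1=(424.22, 432.19) c2=(425.45, 276.90) c3=(282.89, 272.18)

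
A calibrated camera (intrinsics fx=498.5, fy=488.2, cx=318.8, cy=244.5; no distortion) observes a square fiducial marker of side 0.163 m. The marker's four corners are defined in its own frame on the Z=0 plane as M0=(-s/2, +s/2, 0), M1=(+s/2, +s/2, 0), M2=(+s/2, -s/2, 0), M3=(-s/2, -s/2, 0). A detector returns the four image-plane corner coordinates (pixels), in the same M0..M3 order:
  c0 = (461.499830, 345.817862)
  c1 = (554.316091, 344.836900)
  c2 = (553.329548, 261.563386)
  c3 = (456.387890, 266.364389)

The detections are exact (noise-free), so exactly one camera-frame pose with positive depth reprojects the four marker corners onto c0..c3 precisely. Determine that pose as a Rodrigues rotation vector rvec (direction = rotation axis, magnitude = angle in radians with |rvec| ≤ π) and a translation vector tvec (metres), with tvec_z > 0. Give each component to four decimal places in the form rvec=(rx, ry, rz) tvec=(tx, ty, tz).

rvec=(0.2688, 0.2455, -0.0986) tvec=(0.3400, 0.1137, 0.9087)

Intrinsics K: fx=498.5, fy=488.2, cx=318.8, cy=244.5
Marker side s = 0.163 m; corners in marker frame (Z=0):
  M0 = (-0.0815, +0.0815, 0)
  M1 = (+0.0815, +0.0815, 0)
  M2 = (+0.0815, -0.0815, 0)
  M3 = (-0.0815, -0.0815, 0)
Detected image corners:
  c0 = (461.499830, 345.817862) px
  c1 = (554.316091, 344.836900) px
  c2 = (553.329548, 261.563386) px
  c3 = (456.387890, 266.364389) px
Planar DLT: solve 8×8 A·h = b for H (H[2,2]=1):
  H  [+440.89765 +158.60110 +505.34182]
  H  [-102.23825 +582.88596 +305.59250]
  H  [-0.27824 +0.27569 +1.00000]
B = K⁻¹H; ‖b₁‖=1.100455, ‖b₂‖=1.100455; λ = 2/(‖b₁‖+‖b₂‖) = 0.908715, sign → tz>0 ⇒ λ=+0.908715
r₁ = λ·B[:,0] = (+0.96541,-0.06367,-0.25284); r₂ = λ·B[:,1] = (+0.12890,+0.95949,+0.25053)
r₃ = r₁×r₂ = (+0.22665,-0.27445,+0.93451); SVD([r₁ r₂ r₃]) → R = UVᵀ:
  R  [+0.96541 +0.12890 +0.22665]
  R  [-0.06367 +0.95949 -0.27445]
  R  [-0.25284 +0.25053 +0.93451]
t = (+0.34005, +0.11372, +0.90871) m
tr R = 2.859408; θ = arccos((tr R − 1)/2) = 0.377187 rad = 21.611°
axis k = ((R−Rᵀ)₃₂, (R−Rᵀ)₁₃, (R−Rᵀ)₂₁) / (2 sinθ) = (+0.712694, +0.650941, -0.261425)
rvec = θ·k = (+0.268819, +0.245527, -0.098606)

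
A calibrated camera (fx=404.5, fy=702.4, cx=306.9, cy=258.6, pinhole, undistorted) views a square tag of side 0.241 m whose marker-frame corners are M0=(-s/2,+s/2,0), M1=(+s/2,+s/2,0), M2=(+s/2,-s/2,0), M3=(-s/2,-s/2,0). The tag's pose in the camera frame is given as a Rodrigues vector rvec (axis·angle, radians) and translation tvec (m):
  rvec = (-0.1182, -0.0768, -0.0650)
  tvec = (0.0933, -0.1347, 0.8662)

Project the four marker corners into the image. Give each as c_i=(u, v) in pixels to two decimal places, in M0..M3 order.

c0=(298.14, 251.90) c1=(410.86, 240.23) c2=(400.03, 52.28) c3=(290.66, 59.40)

Intrinsics K: fx=404.5, fy=702.4, cx=306.9, cy=258.6
Marker side s = 0.241 m; corners in marker frame (Z=0):
  M0 = (-0.1205, +0.1205, 0)
  M1 = (+0.1205, +0.1205, 0)
  M2 = (+0.1205, -0.1205, 0)
  M3 = (-0.1205, -0.1205, 0)
rvec = (-0.1182, -0.0768, -0.0650), |rvec| = θ = 0.15522 rad = 8.894°
Rodrigues: sinθ=0.15460, 1−cosθ=0.01202; R = I + sinθ·[k]× + (1−cosθ)·[k]×²:
    [+0.99495 +0.06927 -0.07266]
    [-0.06021 +0.99092 +0.12022]
    [+0.08033 -0.11523 +0.99009]
t = (0.0933, -0.1347, 0.8662) m
M0: Pc = R·M0+t = (-0.01824, -0.00804, +0.84263); u = 404.5·(-0.01824)/0.84263 + 306.9 = 298.1419, v = 702.4·(-0.00804)/0.84263 + 258.6 = 251.8990
M1: Pc = R·M1+t = (+0.22154, -0.02255, +0.86199); u = 404.5·(+0.22154)/0.86199 + 306.9 = 410.8593, v = 702.4·(-0.02255)/0.86199 + 258.6 = 240.2255
M2: Pc = R·M2+t = (+0.20484, -0.26136, +0.88977); u = 404.5·(+0.20484)/0.88977 + 306.9 = 400.0252, v = 702.4·(-0.26136)/0.88977 + 258.6 = 52.2758
M3: Pc = R·M3+t = (-0.03494, -0.24685, +0.87041); u = 404.5·(-0.03494)/0.87041 + 306.9 = 290.6633, v = 702.4·(-0.24685)/0.87041 + 258.6 = 59.3967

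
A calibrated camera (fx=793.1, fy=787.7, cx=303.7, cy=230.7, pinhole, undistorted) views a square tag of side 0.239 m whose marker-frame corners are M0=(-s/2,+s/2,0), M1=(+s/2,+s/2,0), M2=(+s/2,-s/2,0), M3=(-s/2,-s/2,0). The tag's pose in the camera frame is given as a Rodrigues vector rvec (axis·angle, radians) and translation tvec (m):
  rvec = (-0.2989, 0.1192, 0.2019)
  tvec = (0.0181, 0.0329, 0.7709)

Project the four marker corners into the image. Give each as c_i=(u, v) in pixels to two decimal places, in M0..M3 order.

c0=(173.63, 359.32) c1=(423.44, 412.49) c2=(464.97, 173.17) c3=(233.73, 134.50)

Intrinsics K: fx=793.1, fy=787.7, cx=303.7, cy=230.7
Marker side s = 0.239 m; corners in marker frame (Z=0):
  M0 = (-0.1195, +0.1195, 0)
  M1 = (+0.1195, +0.1195, 0)
  M2 = (+0.1195, -0.1195, 0)
  M3 = (-0.1195, -0.1195, 0)
rvec = (-0.2989, 0.1192, 0.2019), |rvec| = θ = 0.37989 rad = 21.766°
Rodrigues: sinθ=0.37081, 1−cosθ=0.07129; R = I + sinθ·[k]× + (1−cosθ)·[k]×²:
    [+0.97284 -0.21468 +0.08654]
    [+0.17948 +0.93573 +0.30365]
    [-0.14617 -0.27987 +0.94884]
t = (0.0181, 0.0329, 0.7709) m
M0: Pc = R·M0+t = (-0.12381, +0.12327, +0.75492); u = 793.1·(-0.12381)/0.75492 + 303.7 = 173.6297, v = 787.7·(+0.12327)/0.75492 + 230.7 = 359.3240
M1: Pc = R·M1+t = (+0.10870, +0.16617, +0.71999); u = 793.1·(+0.10870)/0.71999 + 303.7 = 423.4385, v = 787.7·(+0.16617)/0.71999 + 230.7 = 412.4941
M2: Pc = R·M2+t = (+0.16001, -0.05747, +0.78688); u = 793.1·(+0.16001)/0.78688 + 303.7 = 464.9742, v = 787.7·(-0.05747)/0.78688 + 230.7 = 173.1683
M3: Pc = R·M3+t = (-0.07250, -0.10037, +0.82181); u = 793.1·(-0.07250)/0.82181 + 303.7 = 233.7325, v = 787.7·(-0.10037)/0.82181 + 230.7 = 134.4992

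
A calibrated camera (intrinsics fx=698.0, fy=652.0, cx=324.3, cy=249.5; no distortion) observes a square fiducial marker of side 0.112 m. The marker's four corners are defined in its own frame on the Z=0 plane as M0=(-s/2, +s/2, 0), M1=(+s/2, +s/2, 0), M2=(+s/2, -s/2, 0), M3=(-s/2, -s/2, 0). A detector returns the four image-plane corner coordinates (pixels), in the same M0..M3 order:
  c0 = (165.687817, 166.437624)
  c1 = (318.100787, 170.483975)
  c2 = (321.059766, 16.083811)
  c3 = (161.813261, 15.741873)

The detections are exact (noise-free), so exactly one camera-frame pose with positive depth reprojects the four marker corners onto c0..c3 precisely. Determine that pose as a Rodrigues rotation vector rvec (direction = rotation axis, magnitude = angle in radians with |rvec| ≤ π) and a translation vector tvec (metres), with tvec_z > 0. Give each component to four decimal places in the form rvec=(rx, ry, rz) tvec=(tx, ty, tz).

Intrinsics K: fx=698.0, fy=652.0, cx=324.3, cy=249.5
Marker side s = 0.112 m; corners in marker frame (Z=0):
  M0 = (-0.0560, +0.0560, 0)
  M1 = (+0.0560, +0.0560, 0)
  M2 = (+0.0560, -0.0560, 0)
  M3 = (-0.0560, -0.0560, 0)
Detected image corners:
  c0 = (165.687817, 166.437624) px
  c1 = (318.100787, 170.483975) px
  c2 = (321.059766, 16.083811) px
  c3 = (161.813261, 15.741873) px
Planar DLT: solve 8×8 A·h = b for H (H[2,2]=1):
  H  [+1336.90631 +99.24725 +240.69980]
  H  [-0.55399 +1397.98447 +93.84835]
  H  [-0.22246 +0.39219 +1.00000]
B = K⁻¹H; ‖b₁‖=2.032664, ‖b₂‖=2.032664; λ = 2/(‖b₁‖+‖b₂‖) = 0.491965, sign → tz>0 ⇒ λ=+0.491965
r₁ = λ·B[:,0] = (+0.99313,+0.04146,-0.10944); r₂ = λ·B[:,1] = (-0.01969,+0.98101,+0.19295)
r₃ = r₁×r₂ = (+0.11536,-0.18946,+0.97509); SVD([r₁ r₂ r₃]) → R = UVᵀ:
  R  [+0.99313 -0.01969 +0.11536]
  R  [+0.04146 +0.98101 -0.18946]
  R  [-0.10944 +0.19295 +0.97509]
t = (-0.05892, -0.11745, +0.49197) m
tr R = 2.949227; θ = arccos((tr R − 1)/2) = 0.225809 rad = 12.938°
axis k = ((R−Rᵀ)₃₂, (R−Rᵀ)₁₃, (R−Rᵀ)₂₁) / (2 sinθ) = (+0.853996, +0.502034, +0.136572)
rvec = θ·k = (+0.192840, +0.113364, +0.030839)

rvec=(0.1928, 0.1134, 0.0308) tvec=(-0.0589, -0.1174, 0.4920)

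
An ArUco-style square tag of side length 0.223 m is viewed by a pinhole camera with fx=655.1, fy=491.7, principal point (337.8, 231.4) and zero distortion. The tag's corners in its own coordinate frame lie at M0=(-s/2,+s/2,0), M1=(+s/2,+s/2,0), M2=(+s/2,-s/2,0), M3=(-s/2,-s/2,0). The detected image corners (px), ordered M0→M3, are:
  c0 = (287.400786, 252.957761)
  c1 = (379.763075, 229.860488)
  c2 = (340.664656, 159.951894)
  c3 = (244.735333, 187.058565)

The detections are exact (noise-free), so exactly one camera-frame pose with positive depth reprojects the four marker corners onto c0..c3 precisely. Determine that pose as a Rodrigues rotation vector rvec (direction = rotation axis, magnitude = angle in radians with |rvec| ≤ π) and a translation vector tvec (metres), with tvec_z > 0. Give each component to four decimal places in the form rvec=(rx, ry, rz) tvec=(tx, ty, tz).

Intrinsics K: fx=655.1, fy=491.7, cx=337.8, cy=231.4
Marker side s = 0.223 m; corners in marker frame (Z=0):
  M0 = (-0.1115, +0.1115, 0)
  M1 = (+0.1115, +0.1115, 0)
  M2 = (+0.1115, -0.1115, 0)
  M3 = (-0.1115, -0.1115, 0)
Detected image corners:
  c0 = (287.400786, 252.957761) px
  c1 = (379.763075, 229.860488) px
  c2 = (340.664656, 159.951894) px
  c3 = (244.735333, 187.058565) px
Planar DLT: solve 8×8 A·h = b for H (H[2,2]=1):
  H  [+367.46302 +260.35053 +312.78701]
  H  [-148.42305 +355.25287 +208.63000]
  H  [-0.17403 +0.24547 +1.00000]
B = K⁻¹H; ‖b₁‖=0.708543, ‖b₂‖=0.708543; λ = 2/(‖b₁‖+‖b₂‖) = 1.411347, sign → tz>0 ⇒ λ=+1.411347
r₁ = λ·B[:,0] = (+0.91831,-0.31043,-0.24562); r₂ = λ·B[:,1] = (+0.38225,+0.85665,+0.34645)
r₃ = r₁×r₂ = (+0.10286,-0.41204,+0.90534); SVD([r₁ r₂ r₃]) → R = UVᵀ:
  R  [+0.91831 +0.38225 +0.10286]
  R  [-0.31043 +0.85665 -0.41204]
  R  [-0.24562 +0.34645 +0.90534]
t = (-0.05389, -0.06536, +1.41135) m
tr R = 2.680310; θ = arccos((tr R − 1)/2) = 0.573228 rad = 32.844°
axis k = ((R−Rᵀ)₃₂, (R−Rᵀ)₁₃, (R−Rᵀ)₂₁) / (2 sinθ) = (+0.699266, +0.321271, -0.638601)
rvec = θ·k = (+0.400839, +0.184162, -0.366064)

rvec=(0.4008, 0.1842, -0.3661) tvec=(-0.0539, -0.0654, 1.4113)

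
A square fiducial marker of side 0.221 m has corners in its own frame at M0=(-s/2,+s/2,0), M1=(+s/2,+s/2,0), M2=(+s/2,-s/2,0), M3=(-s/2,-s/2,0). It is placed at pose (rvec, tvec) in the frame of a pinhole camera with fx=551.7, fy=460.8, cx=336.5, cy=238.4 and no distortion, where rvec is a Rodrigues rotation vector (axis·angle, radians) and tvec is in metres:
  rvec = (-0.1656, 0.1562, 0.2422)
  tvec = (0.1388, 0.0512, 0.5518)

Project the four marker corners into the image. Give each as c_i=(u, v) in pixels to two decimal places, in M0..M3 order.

c0=(341.63, 348.09) c1=(568.24, 400.55) c2=(610.51, 213.43) c3=(393.41, 176.02)

Intrinsics K: fx=551.7, fy=460.8, cx=336.5, cy=238.4
Marker side s = 0.221 m; corners in marker frame (Z=0):
  M0 = (-0.1105, +0.1105, 0)
  M1 = (+0.1105, +0.1105, 0)
  M2 = (+0.1105, -0.1105, 0)
  M3 = (-0.1105, -0.1105, 0)
rvec = (-0.1656, 0.1562, 0.2422), |rvec| = θ = 0.33239 rad = 19.045°
Rodrigues: sinθ=0.32630, 1−cosθ=0.05473; R = I + sinθ·[k]× + (1−cosθ)·[k]×²:
    [+0.95885 -0.25058 +0.13347]
    [+0.22495 +0.95735 +0.18131]
    [-0.17321 -0.14383 +0.97433]
t = (0.1388, 0.0512, 0.5518) m
M0: Pc = R·M0+t = (+0.00516, +0.13213, +0.55505); u = 551.7·(+0.00516)/0.55505 + 336.5 = 341.6268, v = 460.8·(+0.13213)/0.55505 + 238.4 = 348.0947
M1: Pc = R·M1+t = (+0.21706, +0.18184, +0.51677); u = 551.7·(+0.21706)/0.51677 + 336.5 = 568.2371, v = 460.8·(+0.18184)/0.51677 + 238.4 = 400.5501
M2: Pc = R·M2+t = (+0.27244, -0.02973, +0.54855); u = 551.7·(+0.27244)/0.54855 + 336.5 = 610.5051, v = 460.8·(-0.02973)/0.54855 + 238.4 = 213.4255
M3: Pc = R·M3+t = (+0.06054, -0.07944, +0.58683); u = 551.7·(+0.06054)/0.58683 + 336.5 = 393.4118, v = 460.8·(-0.07944)/0.58683 + 238.4 = 176.0176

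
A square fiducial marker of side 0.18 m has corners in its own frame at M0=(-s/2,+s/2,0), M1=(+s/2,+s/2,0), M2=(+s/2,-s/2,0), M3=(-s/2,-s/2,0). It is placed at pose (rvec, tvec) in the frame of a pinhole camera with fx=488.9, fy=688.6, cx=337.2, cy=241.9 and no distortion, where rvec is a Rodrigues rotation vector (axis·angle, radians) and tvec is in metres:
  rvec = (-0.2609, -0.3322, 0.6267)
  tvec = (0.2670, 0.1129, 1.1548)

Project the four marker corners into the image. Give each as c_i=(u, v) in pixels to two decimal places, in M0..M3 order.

Intrinsics K: fx=488.9, fy=688.6, cx=337.2, cy=241.9
Marker side s = 0.18 m; corners in marker frame (Z=0):
  M0 = (-0.0900, +0.0900, 0)
  M1 = (+0.0900, +0.0900, 0)
  M2 = (+0.0900, -0.0900, 0)
  M3 = (-0.0900, -0.0900, 0)
rvec = (-0.2609, -0.3322, 0.6267), |rvec| = θ = 0.75576 rad = 43.302°
Rodrigues: sinθ=0.68584, 1−cosθ=0.27225; R = I + sinθ·[k]× + (1−cosθ)·[k]×²:
    [+0.76019 -0.52741 -0.37940]
    [+0.61003 +0.78035 +0.13753]
    [+0.22353 -0.33600 +0.91495]
t = (0.2670, 0.1129, 1.1548) m
M0: Pc = R·M0+t = (+0.15112, +0.12823, +1.10444); u = 488.9·(+0.15112)/1.10444 + 337.2 = 404.0939, v = 688.6·(+0.12823)/1.10444 + 241.9 = 321.8482
M1: Pc = R·M1+t = (+0.28795, +0.23803, +1.14468); u = 488.9·(+0.28795)/1.14468 + 337.2 = 460.1857, v = 688.6·(+0.23803)/1.14468 + 241.9 = 385.0935
M2: Pc = R·M2+t = (+0.38288, +0.09757, +1.20516); u = 488.9·(+0.38288)/1.20516 + 337.2 = 492.5258, v = 688.6·(+0.09757)/1.20516 + 241.9 = 297.6502
M3: Pc = R·M3+t = (+0.24605, -0.01223, +1.16492); u = 488.9·(+0.24605)/1.16492 + 337.2 = 440.4632, v = 688.6·(-0.01223)/1.16492 + 241.9 = 234.6681

c0=(404.09, 321.85) c1=(460.19, 385.09) c2=(492.53, 297.65) c3=(440.46, 234.67)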